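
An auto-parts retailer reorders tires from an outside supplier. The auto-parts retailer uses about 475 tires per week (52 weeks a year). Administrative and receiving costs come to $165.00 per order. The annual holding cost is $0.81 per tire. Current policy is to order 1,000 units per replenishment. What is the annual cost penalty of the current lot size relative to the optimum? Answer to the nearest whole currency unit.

Extra cost ≈ $1,911 per year

Annual demand D = 475 × 52 = 24,700.
EOQ = √(2DS/H) = √(2 × 24,700 × 165 / 0.81) ≈ 3172.22.
Cost at Q* = (D/Q*)S + (Q*/2)H = √(2DSH) ≈ $2,569.50.
Cost at Q = 1,000: (24,700/1,000)×165 + (1,000/2)×0.81 = $4,075.50 + $405.00 = $4,480.50.
Excess = $4,480.50 − $2,569.50 = $1,911.00.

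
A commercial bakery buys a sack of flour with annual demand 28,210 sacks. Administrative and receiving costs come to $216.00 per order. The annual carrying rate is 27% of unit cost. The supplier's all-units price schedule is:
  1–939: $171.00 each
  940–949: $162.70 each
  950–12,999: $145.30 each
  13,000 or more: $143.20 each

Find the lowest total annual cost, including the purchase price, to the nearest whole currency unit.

Holding cost per unit per year at price C is H = 0.27·C.
For each price level, check whether its EOQ is feasible; otherwise the best quantity at that price is the breakpoint.
EOQ at $171.00 = 513.8 (feasible in tier 1): TC = 28,210×$171.00 + (28,210/513.8)×216 + (513.8/2)×0.27×$171.00 = $4,847,630.47.
EOQ at $162.70 = 526.7 < 940, so use break Q=940: TC = 28,210×$162.70 + (28,210/940.0)×216 + (940.0/2)×0.27×$162.70 = $4,616,895.93.
EOQ at $145.30 = 557.4 < 950, so use break Q=950: TC = 28,210×$145.30 + (28,210/950.0)×216 + (950.0/2)×0.27×$145.30 = $4,123,961.79.
EOQ at $143.20 = 561.4 < 13000, so use break Q=13000: TC = 28,210×$143.20 + (28,210/13000.0)×216 + (13000.0/2)×0.27×$143.20 = $4,291,456.72.
Lowest total cost among the candidates is at Q = 950.0.

TC* ≈ $4,123,962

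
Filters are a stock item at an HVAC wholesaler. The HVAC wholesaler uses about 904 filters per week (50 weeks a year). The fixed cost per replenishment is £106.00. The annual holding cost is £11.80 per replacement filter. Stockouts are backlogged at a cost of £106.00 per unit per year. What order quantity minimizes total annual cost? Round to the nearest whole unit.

Annual demand D = 904 × 50 = 45,200.
With planned backorders, Q* = √(2DS/H) · √((H+B)/B).
√(2DS/H) = √(2 × 45,200 × 106 / 11.8) = 901.148.
√((H+B)/B) = √((11.8+106)/106) = 1.0542.
Q* ≈ 949.983.

Q* ≈ 950 filters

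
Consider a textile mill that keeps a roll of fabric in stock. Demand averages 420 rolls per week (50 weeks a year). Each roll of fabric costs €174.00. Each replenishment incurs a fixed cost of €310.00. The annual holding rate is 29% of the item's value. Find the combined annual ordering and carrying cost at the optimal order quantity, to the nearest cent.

Annual demand D = 420 × 50 = 21,000.
Holding cost H = 0.29 × €174.00 = €50.4600 per unit per year.
Q* = √(2DS/H) = √(2 × 21,000 × 310 / 50.46) ≈ 507.96.
At Q*, ordering cost (D/Q*)S equals holding cost (Q*/2)H, each = √(DSH/2).
Minimum total = √(2DSH) = √(2 × 21,000 × 310 × 50.46) ≈ 25631.801.

TC* ≈ €25,631.80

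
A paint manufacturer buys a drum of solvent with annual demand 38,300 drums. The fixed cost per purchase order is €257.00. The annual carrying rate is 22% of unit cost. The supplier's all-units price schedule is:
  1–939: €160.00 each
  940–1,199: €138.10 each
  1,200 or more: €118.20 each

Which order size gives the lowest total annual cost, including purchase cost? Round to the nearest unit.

Holding cost per unit per year at price C is H = 0.22·C.
Candidates are each tier's EOQ (if it falls in that tier) and each price-break quantity.
EOQ at €160.00 = 747.8 (feasible in tier 1): TC = 38,300×€160.00 + (38,300/747.8)×257 + (747.8/2)×0.22×€160.00 = €6,154,324.02.
EOQ at €138.10 = 805.0 < 940, so use break Q=940: TC = 38,300×€138.10 + (38,300/940.0)×257 + (940.0/2)×0.22×€138.10 = €5,313,980.92.
EOQ at €118.20 = 870.1 < 1200, so use break Q=1200: TC = 38,300×€118.20 + (38,300/1200.0)×257 + (1200.0/2)×0.22×€118.20 = €4,550,864.98.
Lowest total cost is €4,550,864.98 at Q = 1200.0.

Q* ≈ 1,200 drums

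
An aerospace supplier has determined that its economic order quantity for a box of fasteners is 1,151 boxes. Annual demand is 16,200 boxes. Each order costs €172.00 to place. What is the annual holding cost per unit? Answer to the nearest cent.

Invert the EOQ relation Q*² = 2DS/H.
From Q* = √(2DS/H): H = 2DS / Q*² = 2 × 16,200 × 172 / 1,151² = 4.2065.

H ≈ €4.21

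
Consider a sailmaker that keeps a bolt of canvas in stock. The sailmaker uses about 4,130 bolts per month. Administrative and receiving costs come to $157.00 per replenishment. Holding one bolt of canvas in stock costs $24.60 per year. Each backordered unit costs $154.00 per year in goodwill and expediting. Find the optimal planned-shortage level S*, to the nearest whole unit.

Annual demand D = 4,130 × 12 = 49,560.
With planned backorders, Q* = √(2DS/H) · √((H+B)/B).
√(2DS/H) = √(2 × 49,560 × 157 / 24.6) = 795.358.
√((H+B)/B) = √((24.6+154)/154) = 1.0769.
Q* ≈ 856.531.
S* = Q* · H/(H+B) = 856.531 × 24.6/178.6 ≈ 117.977.

S* ≈ 118 bolts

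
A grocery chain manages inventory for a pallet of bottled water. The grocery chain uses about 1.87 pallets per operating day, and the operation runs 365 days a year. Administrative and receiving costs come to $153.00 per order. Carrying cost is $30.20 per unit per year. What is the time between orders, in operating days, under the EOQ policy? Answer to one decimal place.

Annual demand D = 1.87 × 365 = 682.55.
EOQ = √(2DS/H) = √(2 × 682.55 × 153 / 30.2) ≈ 83.16.
Cycle time = Q*/D × 365 = 83.16 / 682.55 × 365 ≈ 44.472 days.

T ≈ 44.5 days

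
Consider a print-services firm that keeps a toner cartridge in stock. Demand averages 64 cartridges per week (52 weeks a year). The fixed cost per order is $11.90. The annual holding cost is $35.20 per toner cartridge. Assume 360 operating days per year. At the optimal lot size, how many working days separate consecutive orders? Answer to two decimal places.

Annual demand D = 64 × 52 = 3,328.
EOQ = √(2DS/H) = √(2 × 3,328 × 11.9 / 35.2) ≈ 47.44.
Cycle time = Q*/D × 360 = 47.44 / 3,328 × 360 ≈ 5.131 days.

T ≈ 5.13 days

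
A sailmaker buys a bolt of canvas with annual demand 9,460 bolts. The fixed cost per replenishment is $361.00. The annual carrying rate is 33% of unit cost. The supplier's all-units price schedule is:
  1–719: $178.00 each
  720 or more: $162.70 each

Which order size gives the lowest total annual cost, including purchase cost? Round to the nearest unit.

Q* ≈ 720 bolts

Holding cost per unit per year at price C is H = 0.33·C.
For each price level, check whether its EOQ is feasible; otherwise the best quantity at that price is the breakpoint.
EOQ at $178.00 = 341.0 (feasible in tier 1): TC = 9,460×$178.00 + (9,460/341.0)×361 + (341.0/2)×0.33×$178.00 = $1,703,910.01.
EOQ at $162.70 = 356.7 < 720, so use break Q=720: TC = 9,460×$162.70 + (9,460/720.0)×361 + (720.0/2)×0.33×$162.70 = $1,563,213.90.
Lowest total cost is $1,563,213.90 at Q = 720.0.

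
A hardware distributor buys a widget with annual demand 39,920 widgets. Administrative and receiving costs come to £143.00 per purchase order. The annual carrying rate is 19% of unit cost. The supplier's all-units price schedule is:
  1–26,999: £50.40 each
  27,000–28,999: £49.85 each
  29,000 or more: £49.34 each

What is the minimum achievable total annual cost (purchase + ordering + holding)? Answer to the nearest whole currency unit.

TC* ≈ £2,022,424

Holding cost per unit per year at price C is H = 0.19·C.
Candidates are each tier's EOQ (if it falls in that tier) and each price-break quantity.
EOQ at £50.40 = 1091.9 (feasible in tier 1): TC = 39,920×£50.40 + (39,920/1091.9)×143 + (1091.9/2)×0.19×£50.40 = £2,022,424.12.
EOQ at £49.85 = 1097.9 < 27000, so use break Q=27000: TC = 39,920×£49.85 + (39,920/27000.0)×143 + (27000.0/2)×0.19×£49.85 = £2,118,088.68.
EOQ at £49.34 = 1103.6 < 29000, so use break Q=29000: TC = 39,920×£49.34 + (39,920/29000.0)×143 + (29000.0/2)×0.19×£49.34 = £2,105,781.35.
Lowest total cost among the candidates is at Q = 1091.9.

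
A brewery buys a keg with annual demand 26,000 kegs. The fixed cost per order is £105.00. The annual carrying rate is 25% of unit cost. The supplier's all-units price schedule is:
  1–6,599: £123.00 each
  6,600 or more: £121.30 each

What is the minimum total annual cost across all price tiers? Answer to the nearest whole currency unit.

Holding cost per unit per year at price C is H = 0.25·C.
Evaluate total cost at each tier's feasible EOQ or, if the EOQ is below the tier, at the tier's minimum quantity.
EOQ at £123.00 = 421.4 (feasible in tier 1): TC = 26,000×£123.00 + (26,000/421.4)×105 + (421.4/2)×0.25×£123.00 = £3,210,957.43.
EOQ at £121.30 = 424.3 < 6600, so use break Q=6600: TC = 26,000×£121.30 + (26,000/6600.0)×105 + (6600.0/2)×0.25×£121.30 = £3,254,286.14.
Lowest total cost among the candidates is at Q = 421.4.

TC* ≈ £3,210,957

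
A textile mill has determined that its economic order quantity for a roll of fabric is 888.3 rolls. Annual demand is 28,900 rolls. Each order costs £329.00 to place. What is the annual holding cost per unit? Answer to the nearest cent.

Invert the EOQ relation Q*² = 2DS/H.
From Q* = √(2DS/H): H = 2DS / Q*² = 2 × 28,900 × 329 / 888.3² = 24.0993.

H ≈ £24.10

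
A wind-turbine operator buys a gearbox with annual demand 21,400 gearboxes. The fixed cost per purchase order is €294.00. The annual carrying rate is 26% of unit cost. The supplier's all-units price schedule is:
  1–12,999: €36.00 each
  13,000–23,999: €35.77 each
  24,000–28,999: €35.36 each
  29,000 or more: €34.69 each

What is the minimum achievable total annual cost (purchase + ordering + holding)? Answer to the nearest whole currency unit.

TC* ≈ €781,253

Holding cost per unit per year at price C is H = 0.26·C.
Evaluate total cost at each tier's feasible EOQ or, if the EOQ is below the tier, at the tier's minimum quantity.
EOQ at €36.00 = 1159.5 (feasible in tier 1): TC = 21,400×€36.00 + (21,400/1159.5)×294 + (1159.5/2)×0.26×€36.00 = €781,252.59.
EOQ at €35.77 = 1163.2 < 13000, so use break Q=13000: TC = 21,400×€35.77 + (21,400/13000.0)×294 + (13000.0/2)×0.26×€35.77 = €826,413.27.
EOQ at €35.36 = 1169.9 < 24000, so use break Q=24000: TC = 21,400×€35.36 + (21,400/24000.0)×294 + (24000.0/2)×0.26×€35.36 = €867,289.35.
EOQ at €34.69 = 1181.2 < 29000, so use break Q=29000: TC = 21,400×€34.69 + (21,400/29000.0)×294 + (29000.0/2)×0.26×€34.69 = €873,364.25.
Lowest total cost among the candidates is at Q = 1159.5.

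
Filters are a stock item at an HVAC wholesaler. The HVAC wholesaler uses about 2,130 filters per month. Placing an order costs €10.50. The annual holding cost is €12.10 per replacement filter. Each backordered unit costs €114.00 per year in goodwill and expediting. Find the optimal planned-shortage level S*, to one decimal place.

S* ≈ 21.3 filters

Annual demand D = 2,130 × 12 = 25,560.
With planned backorders, Q* = √(2DS/H) · √((H+B)/B).
√(2DS/H) = √(2 × 25,560 × 10.5 / 12.1) = 210.619.
√((H+B)/B) = √((12.1+114)/114) = 1.0517.
Q* ≈ 221.515.
S* = Q* · H/(H+B) = 221.515 × 12.1/126.1 ≈ 21.256.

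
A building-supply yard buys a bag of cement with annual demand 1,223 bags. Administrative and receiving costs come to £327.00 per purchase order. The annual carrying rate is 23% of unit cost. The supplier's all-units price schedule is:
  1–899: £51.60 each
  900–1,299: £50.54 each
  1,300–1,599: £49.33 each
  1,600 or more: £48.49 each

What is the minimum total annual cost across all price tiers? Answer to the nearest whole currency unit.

TC* ≈ £66,188

Holding cost per unit per year at price C is H = 0.23·C.
Candidates are each tier's EOQ (if it falls in that tier) and each price-break quantity.
EOQ at £51.60 = 259.6 (feasible in tier 1): TC = 1,223×£51.60 + (1,223/259.6)×327 + (259.6/2)×0.23×£51.60 = £66,187.79.
EOQ at £50.54 = 262.3 < 900, so use break Q=900: TC = 1,223×£50.54 + (1,223/900.0)×327 + (900.0/2)×0.23×£50.54 = £67,485.67.
EOQ at £49.33 = 265.5 < 1300, so use break Q=1300: TC = 1,223×£49.33 + (1,223/1300.0)×327 + (1300.0/2)×0.23×£49.33 = £68,013.06.
EOQ at £48.49 = 267.8 < 1600, so use break Q=1600: TC = 1,223×£48.49 + (1,223/1600.0)×327 + (1600.0/2)×0.23×£48.49 = £68,475.38.
Lowest total cost among the candidates is at Q = 259.6.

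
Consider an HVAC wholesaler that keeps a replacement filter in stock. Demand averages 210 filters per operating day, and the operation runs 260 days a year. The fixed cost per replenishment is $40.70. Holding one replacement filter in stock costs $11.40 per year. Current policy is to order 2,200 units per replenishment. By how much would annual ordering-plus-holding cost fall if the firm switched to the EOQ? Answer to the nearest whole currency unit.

Extra cost ≈ $6,432 per year

Annual demand D = 210 × 260 = 54,600.
EOQ = √(2DS/H) = √(2 × 54,600 × 40.7 / 11.4) ≈ 624.39.
Cost at Q* = (D/Q*)S + (Q*/2)H = √(2DSH) ≈ $7,118.05.
Cost at Q = 2,200: (54,600/2,200)×40.7 + (2,200/2)×11.4 = $1,010.10 + $12,540.00 = $13,550.10.
Excess = $13,550.10 − $7,118.05 = $6,432.05.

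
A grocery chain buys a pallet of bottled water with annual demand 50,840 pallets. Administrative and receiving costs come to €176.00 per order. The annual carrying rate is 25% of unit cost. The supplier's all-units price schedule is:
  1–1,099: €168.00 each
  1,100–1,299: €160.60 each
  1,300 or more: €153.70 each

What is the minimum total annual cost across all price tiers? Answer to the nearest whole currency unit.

Holding cost per unit per year at price C is H = 0.25·C.
Evaluate total cost at each tier's feasible EOQ or, if the EOQ is below the tier, at the tier's minimum quantity.
EOQ at €168.00 = 652.8 (feasible in tier 1): TC = 50,840×€168.00 + (50,840/652.8)×176 + (652.8/2)×0.25×€168.00 = €8,568,535.66.
EOQ at €160.60 = 667.6 < 1100, so use break Q=1100: TC = 50,840×€160.60 + (50,840/1100.0)×176 + (1100.0/2)×0.25×€160.60 = €8,195,120.90.
EOQ at €153.70 = 682.4 < 1300, so use break Q=1300: TC = 50,840×€153.70 + (50,840/1300.0)×176 + (1300.0/2)×0.25×€153.70 = €7,845,967.20.
Lowest total cost among the candidates is at Q = 1300.0.

TC* ≈ €7,845,967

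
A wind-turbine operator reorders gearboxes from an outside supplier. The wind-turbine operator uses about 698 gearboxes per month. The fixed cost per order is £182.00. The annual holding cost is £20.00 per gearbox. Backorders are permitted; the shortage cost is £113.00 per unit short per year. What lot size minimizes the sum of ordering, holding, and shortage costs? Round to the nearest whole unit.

Annual demand D = 698 × 12 = 8,376.
With planned backorders, Q* = √(2DS/H) · √((H+B)/B).
√(2DS/H) = √(2 × 8,376 × 182 / 20) = 390.440.
√((H+B)/B) = √((20+113)/113) = 1.0849.
Q* ≈ 423.585.

Q* ≈ 424 gearboxes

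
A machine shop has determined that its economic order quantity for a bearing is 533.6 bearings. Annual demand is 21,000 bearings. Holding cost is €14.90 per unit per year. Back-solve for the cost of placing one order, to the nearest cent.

The basic EOQ model gives Q* = √(2DS/H); rearrange for the unknown.
From Q* = √(2DS/H): S = Q*²H / (2D) = 533.6² × 14.9 / (2 × 21,000) = 101.0110.

S ≈ €101.01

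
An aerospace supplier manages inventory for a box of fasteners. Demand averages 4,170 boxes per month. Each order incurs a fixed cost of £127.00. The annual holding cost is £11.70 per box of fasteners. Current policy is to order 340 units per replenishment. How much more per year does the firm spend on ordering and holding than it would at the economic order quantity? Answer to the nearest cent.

Annual demand D = 4,170 × 12 = 50,040.
EOQ = √(2DS/H) = √(2 × 50,040 × 127 / 11.7) ≈ 1042.28.
Cost at Q* = (D/Q*)S + (Q*/2)H = √(2DSH) ≈ £12,194.62.
Cost at Q = 340: (50,040/340)×127 + (340/2)×11.7 = £18,691.41 + £1,989.00 = £20,680.41.
Excess = £20,680.41 − £12,194.62 = £8,485.79.

Extra cost ≈ £8,485.79 per year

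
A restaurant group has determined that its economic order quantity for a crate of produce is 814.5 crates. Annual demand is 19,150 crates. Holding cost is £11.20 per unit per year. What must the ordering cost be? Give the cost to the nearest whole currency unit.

S ≈ £194

Invert the EOQ relation Q*² = 2DS/H.
From Q* = √(2DS/H): S = Q*²H / (2D) = 814.5² × 11.2 / (2 × 19,150) = 193.9999.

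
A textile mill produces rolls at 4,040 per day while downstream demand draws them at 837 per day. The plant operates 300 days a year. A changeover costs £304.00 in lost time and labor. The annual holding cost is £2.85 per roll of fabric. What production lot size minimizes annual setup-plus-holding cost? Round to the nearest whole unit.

Q* ≈ 8,220 rolls

Annual demand D = 837 × 300 = 251,100.
Production build-up factor (1 − d/p) = 1 − 837/4,040 = 0.7928.
Q* = √(2DS / (H(1 − d/p))) = √(2 × 251,100 × 304 / (2.85 × 0.7928)).
= √(152,668,800 / 2.2595) ≈ 8219.870.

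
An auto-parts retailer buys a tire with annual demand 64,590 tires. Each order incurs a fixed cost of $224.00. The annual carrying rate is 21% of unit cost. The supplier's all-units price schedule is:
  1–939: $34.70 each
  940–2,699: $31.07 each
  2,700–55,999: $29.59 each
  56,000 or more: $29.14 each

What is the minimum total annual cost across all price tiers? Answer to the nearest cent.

Holding cost per unit per year at price C is H = 0.21·C.
Evaluate total cost at each tier's feasible EOQ or, if the EOQ is below the tier, at the tier's minimum quantity.
Tier 1 ($34.70): EOQ = 1992.7 exceeds tier's upper bound 939, so this tier is dominated.
EOQ at $31.07 = 2105.9 (feasible in tier 2): TC = 64,590×$31.07 + (64,590/2105.9)×224 + (2105.9/2)×0.21×$31.07 = $2,020,551.78.
EOQ at $29.59 = 2157.9 < 2700, so use break Q=2700: TC = 64,590×$29.59 + (64,590/2700.0)×224 + (2700.0/2)×0.21×$29.59 = $1,924,965.44.
EOQ at $29.14 = 2174.5 < 56000, so use break Q=56000: TC = 64,590×$29.14 + (64,590/56000.0)×224 + (56000.0/2)×0.21×$29.14 = $2,053,754.16.
Lowest total cost among the candidates is at Q = 2700.0.

TC* ≈ $1,924,965.44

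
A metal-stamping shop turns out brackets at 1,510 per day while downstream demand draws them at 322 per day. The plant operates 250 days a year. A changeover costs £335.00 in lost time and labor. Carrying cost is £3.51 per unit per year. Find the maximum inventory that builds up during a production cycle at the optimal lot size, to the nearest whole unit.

Annual demand D = 322 × 250 = 80,500.
Production build-up factor (1 − d/p) = 1 − 322/1,510 = 0.7868.
Q* = √(2DS / (H(1 − d/p))) = √(2 × 80,500 × 335 / (3.51 × 0.7868)).
= √(53,935,000 / 2.7615) ≈ 4419.387.
Maximum inventory = Q*(1 − d/p) = 4419.387 × 0.7868 ≈ 3476.975.

I_max ≈ 3,477 brackets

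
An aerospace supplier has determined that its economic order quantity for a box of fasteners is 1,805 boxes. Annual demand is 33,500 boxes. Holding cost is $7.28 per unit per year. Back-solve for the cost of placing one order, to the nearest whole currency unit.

The basic EOQ model gives Q* = √(2DS/H); rearrange for the unknown.
From Q* = √(2DS/H): S = Q*²H / (2D) = 1,805² × 7.28 / (2 × 33,500) = 354.0063.

S ≈ $354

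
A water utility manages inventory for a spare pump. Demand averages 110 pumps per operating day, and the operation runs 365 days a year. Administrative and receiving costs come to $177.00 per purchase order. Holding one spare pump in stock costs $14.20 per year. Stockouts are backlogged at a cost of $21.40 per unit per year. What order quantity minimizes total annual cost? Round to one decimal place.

Q* ≈ 1,290.4 pumps

Annual demand D = 110 × 365 = 40,150.
With planned backorders, Q* = √(2DS/H) · √((H+B)/B).
√(2DS/H) = √(2 × 40,150 × 177 / 14.2) = 1000.461.
√((H+B)/B) = √((14.2+21.4)/21.4) = 1.2898.
Q* ≈ 1290.382.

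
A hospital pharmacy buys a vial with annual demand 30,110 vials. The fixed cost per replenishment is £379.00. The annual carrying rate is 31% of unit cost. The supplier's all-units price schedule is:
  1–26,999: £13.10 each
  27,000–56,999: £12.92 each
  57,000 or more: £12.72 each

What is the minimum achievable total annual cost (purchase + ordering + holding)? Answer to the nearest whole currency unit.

Holding cost per unit per year at price C is H = 0.31·C.
Evaluate total cost at each tier's feasible EOQ or, if the EOQ is below the tier, at the tier's minimum quantity.
EOQ at £13.10 = 2370.7 (feasible in tier 1): TC = 30,110×£13.10 + (30,110/2370.7)×379 + (2370.7/2)×0.31×£13.10 = £404,068.34.
EOQ at £12.92 = 2387.1 < 27000, so use break Q=27000: TC = 30,110×£12.92 + (30,110/27000.0)×379 + (27000.0/2)×0.31×£12.92 = £443,514.06.
EOQ at £12.72 = 2405.8 < 57000, so use break Q=57000: TC = 30,110×£12.72 + (30,110/57000.0)×379 + (57000.0/2)×0.31×£12.72 = £495,580.61.
Lowest total cost among the candidates is at Q = 2370.7.

TC* ≈ £404,068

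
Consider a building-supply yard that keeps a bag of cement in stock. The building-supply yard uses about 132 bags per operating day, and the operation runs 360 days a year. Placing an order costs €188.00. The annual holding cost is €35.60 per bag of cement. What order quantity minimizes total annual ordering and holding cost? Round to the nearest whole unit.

Annual demand D = 132 × 360 = 47,520.
EOQ = √(2DS / H) = √(2 × 47,520 × 188 / 35.6).
= √(17,867,520 / 35.6) = √501,896.6292 ≈ 708.447.

Q* ≈ 708 bags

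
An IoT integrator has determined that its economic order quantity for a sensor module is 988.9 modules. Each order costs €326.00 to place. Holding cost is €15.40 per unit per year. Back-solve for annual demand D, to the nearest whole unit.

D ≈ 23,098 modules per year

Squaring Q* = √(2DS/H) gives Q*² = 2DS/H.
From Q* = √(2DS/H): D = Q*²H / (2S) = 988.9² × 15.4 / (2 × 326) = 23098.186.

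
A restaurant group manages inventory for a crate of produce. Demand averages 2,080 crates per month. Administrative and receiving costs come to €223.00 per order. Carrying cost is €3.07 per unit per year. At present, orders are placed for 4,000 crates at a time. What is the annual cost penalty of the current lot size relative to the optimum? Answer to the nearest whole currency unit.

Annual demand D = 2,080 × 12 = 24,960.
EOQ = √(2DS/H) = √(2 × 24,960 × 223 / 3.07) ≈ 1904.23.
Cost at Q* = (D/Q*)S + (Q*/2)H = √(2DSH) ≈ €5,846.00.
Cost at Q = 4,000: (24,960/4,000)×223 + (4,000/2)×3.07 = €1,391.52 + €6,140.00 = €7,531.52.
Excess = €7,531.52 − €5,846.00 = €1,685.52.

Extra cost ≈ €1,686 per year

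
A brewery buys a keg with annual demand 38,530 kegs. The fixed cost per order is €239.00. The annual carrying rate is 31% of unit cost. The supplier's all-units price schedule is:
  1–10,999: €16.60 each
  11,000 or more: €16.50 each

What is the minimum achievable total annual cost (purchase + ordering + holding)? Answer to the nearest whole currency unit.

Holding cost per unit per year at price C is H = 0.31·C.
For each price level, check whether its EOQ is feasible; otherwise the best quantity at that price is the breakpoint.
EOQ at €16.60 = 1891.8 (feasible in tier 1): TC = 38,530×€16.60 + (38,530/1891.8)×239 + (1891.8/2)×0.31×€16.60 = €649,333.28.
EOQ at €16.50 = 1897.5 < 11000, so use break Q=11000: TC = 38,530×€16.50 + (38,530/11000.0)×239 + (11000.0/2)×0.31×€16.50 = €664,714.65.
Lowest total cost among the candidates is at Q = 1891.8.

TC* ≈ €649,333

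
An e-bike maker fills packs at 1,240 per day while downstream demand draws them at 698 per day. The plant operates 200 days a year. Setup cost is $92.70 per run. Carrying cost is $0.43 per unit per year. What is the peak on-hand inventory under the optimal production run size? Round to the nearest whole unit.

Annual demand D = 698 × 200 = 139,600.
Production build-up factor (1 − d/p) = 1 − 698/1,240 = 0.4371.
Q* = √(2DS / (H(1 − d/p))) = √(2 × 139,600 × 92.7 / (0.43 × 0.4371)).
= √(25,881,840 / 0.188) ≈ 11734.769.
Maximum inventory = Q*(1 − d/p) = 11734.769 × 0.4371 ≈ 5129.230.

I_max ≈ 5,129 packs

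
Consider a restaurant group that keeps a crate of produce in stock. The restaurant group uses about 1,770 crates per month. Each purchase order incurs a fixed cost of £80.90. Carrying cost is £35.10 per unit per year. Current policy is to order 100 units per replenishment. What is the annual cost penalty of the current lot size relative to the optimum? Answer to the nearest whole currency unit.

Extra cost ≈ £7,955 per year

Annual demand D = 1,770 × 12 = 21,240.
EOQ = √(2DS/H) = √(2 × 21,240 × 80.9 / 35.1) ≈ 312.91.
Cost at Q* = (D/Q*)S + (Q*/2)H = √(2DSH) ≈ £10,982.98.
Cost at Q = 100: (21,240/100)×80.9 + (100/2)×35.1 = £17,183.16 + £1,755.00 = £18,938.16.
Excess = £18,938.16 − £10,982.98 = £7,955.18.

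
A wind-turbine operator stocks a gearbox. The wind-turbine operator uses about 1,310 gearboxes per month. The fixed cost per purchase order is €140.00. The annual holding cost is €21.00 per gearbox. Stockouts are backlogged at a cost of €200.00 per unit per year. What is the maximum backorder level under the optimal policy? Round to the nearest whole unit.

S* ≈ 46 gearboxes

Annual demand D = 1,310 × 12 = 15,720.
With planned backorders, Q* = √(2DS/H) · √((H+B)/B).
√(2DS/H) = √(2 × 15,720 × 140 / 21) = 457.821.
√((H+B)/B) = √((21+200)/200) = 1.0512.
Q* ≈ 481.257.
S* = Q* · H/(H+B) = 481.257 × 21/221 ≈ 45.730.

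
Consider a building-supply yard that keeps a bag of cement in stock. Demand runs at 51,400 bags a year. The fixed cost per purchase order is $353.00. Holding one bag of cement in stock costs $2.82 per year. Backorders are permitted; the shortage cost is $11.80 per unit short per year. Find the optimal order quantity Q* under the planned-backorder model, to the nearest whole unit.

With planned backorders, Q* = √(2DS/H) · √((H+B)/B).
√(2DS/H) = √(2 × 51,400 × 353 / 2.82) = 3587.231.
√((H+B)/B) = √((2.82+11.8)/11.8) = 1.1131.
Q* ≈ 3992.933.

Q* ≈ 3,993 bags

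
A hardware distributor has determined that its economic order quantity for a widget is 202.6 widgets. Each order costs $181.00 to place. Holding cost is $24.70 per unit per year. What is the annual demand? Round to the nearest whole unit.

The basic EOQ model gives Q* = √(2DS/H); rearrange for the unknown.
From Q* = √(2DS/H): D = Q*²H / (2S) = 202.6² × 24.7 / (2 × 181) = 2800.704.

D ≈ 2,801 widgets per year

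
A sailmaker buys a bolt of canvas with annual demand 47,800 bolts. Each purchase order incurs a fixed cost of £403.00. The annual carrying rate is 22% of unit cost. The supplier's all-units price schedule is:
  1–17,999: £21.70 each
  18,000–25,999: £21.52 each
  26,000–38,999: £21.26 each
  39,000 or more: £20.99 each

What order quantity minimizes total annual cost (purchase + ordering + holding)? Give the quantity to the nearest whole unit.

Holding cost per unit per year at price C is H = 0.22·C.
For each price level, check whether its EOQ is feasible; otherwise the best quantity at that price is the breakpoint.
EOQ at £21.70 = 2840.8 (feasible in tier 1): TC = 47,800×£21.70 + (47,800/2840.8)×403 + (2840.8/2)×0.22×£21.70 = £1,050,821.97.
EOQ at £21.52 = 2852.7 < 18000, so use break Q=18000: TC = 47,800×£21.52 + (47,800/18000.0)×403 + (18000.0/2)×0.22×£21.52 = £1,072,335.79.
EOQ at £21.26 = 2870.0 < 26000, so use break Q=26000: TC = 47,800×£21.26 + (47,800/26000.0)×403 + (26000.0/2)×0.22×£21.26 = £1,077,772.50.
EOQ at £20.99 = 2888.4 < 39000, so use break Q=39000: TC = 47,800×£20.99 + (47,800/39000.0)×403 + (39000.0/2)×0.22×£20.99 = £1,093,863.03.
Lowest total cost is £1,050,821.97 at Q = 2840.8.

Q* ≈ 2,841 bolts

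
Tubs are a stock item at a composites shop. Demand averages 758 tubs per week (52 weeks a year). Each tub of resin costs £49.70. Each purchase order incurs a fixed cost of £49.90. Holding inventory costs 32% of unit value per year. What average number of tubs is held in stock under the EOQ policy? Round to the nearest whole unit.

Annual demand D = 758 × 52 = 39,416.
Holding cost H = 0.32 × £49.70 = £15.9040 per unit per year.
The optimal lot size = √(2DS/H) = √(2 × 39,416 × 49.9 / 15.904) ≈ 497.33.
Average inventory = Q*/2 ≈ 497.33 / 2 = 248.667.

Average inventory ≈ 249 tubs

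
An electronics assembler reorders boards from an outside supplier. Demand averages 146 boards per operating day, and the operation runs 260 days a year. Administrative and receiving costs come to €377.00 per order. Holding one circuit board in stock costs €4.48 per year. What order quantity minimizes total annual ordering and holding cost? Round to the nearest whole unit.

Annual demand D = 146 × 260 = 37,960.
EOQ = √(2DS / H) = √(2 × 37,960 × 377 / 4.48).
= √(28,621,840 / 4.48) = √6,388,803.5714 ≈ 2527.608.

Q* ≈ 2,528 boards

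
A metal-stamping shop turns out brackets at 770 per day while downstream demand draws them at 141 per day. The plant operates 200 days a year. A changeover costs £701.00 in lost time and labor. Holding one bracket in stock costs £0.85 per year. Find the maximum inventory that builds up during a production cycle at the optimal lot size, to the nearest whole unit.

I_max ≈ 6,164 brackets

Annual demand D = 141 × 200 = 28,200.
Production build-up factor (1 − d/p) = 1 − 141/770 = 0.8169.
Q* = √(2DS / (H(1 − d/p))) = √(2 × 28,200 × 701 / (0.85 × 0.8169)).
= √(39,536,400 / 0.6944) ≈ 7545.867.
Maximum inventory = Q*(1 − d/p) = 7545.867 × 0.8169 ≈ 6164.091.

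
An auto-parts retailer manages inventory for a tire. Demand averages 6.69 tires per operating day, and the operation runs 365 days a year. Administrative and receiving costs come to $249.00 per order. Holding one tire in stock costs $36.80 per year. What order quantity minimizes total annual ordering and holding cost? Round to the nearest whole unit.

Q* ≈ 182 tires

Annual demand D = 6.69 × 365 = 2,441.85.
EOQ = √(2DS / H) = √(2 × 2,441.85 × 249 / 36.8).
= √(1,216,041.3 / 36.8) = √33,044.6005 ≈ 181.782.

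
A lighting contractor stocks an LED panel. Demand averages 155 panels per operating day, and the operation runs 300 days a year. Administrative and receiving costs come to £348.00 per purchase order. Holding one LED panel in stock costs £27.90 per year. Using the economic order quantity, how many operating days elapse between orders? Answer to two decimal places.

T ≈ 6.95 days

Annual demand D = 155 × 300 = 46,500.
Q* = √(2DS/H) = √(2 × 46,500 × 348 / 27.9) ≈ 1077.03.
Cycle time = Q*/D × 300 = 1077.03 / 46,500 × 300 ≈ 6.949 days.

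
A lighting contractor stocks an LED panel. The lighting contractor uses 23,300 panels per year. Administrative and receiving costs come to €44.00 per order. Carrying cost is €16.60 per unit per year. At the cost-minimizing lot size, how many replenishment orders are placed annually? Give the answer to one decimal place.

N ≈ 66.3 orders per year

The optimal lot size = √(2DS/H) = √(2 × 23,300 × 44 / 16.6) ≈ 351.45.
Orders per year = D / Q* = 23,300 / 351.45 ≈ 66.297.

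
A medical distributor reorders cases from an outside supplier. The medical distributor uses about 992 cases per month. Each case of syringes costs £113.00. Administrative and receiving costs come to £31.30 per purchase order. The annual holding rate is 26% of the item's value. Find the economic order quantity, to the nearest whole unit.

Annual demand D = 992 × 12 = 11,904.
Holding cost H = 0.26 × £113.00 = £29.3800 per unit per year.
EOQ = √(2DS / H) = √(2 × 11,904 × 31.3 / 29.38).
= √(745,190.4 / 29.38) = √25,363.8666 ≈ 159.260.

Q* ≈ 159 cases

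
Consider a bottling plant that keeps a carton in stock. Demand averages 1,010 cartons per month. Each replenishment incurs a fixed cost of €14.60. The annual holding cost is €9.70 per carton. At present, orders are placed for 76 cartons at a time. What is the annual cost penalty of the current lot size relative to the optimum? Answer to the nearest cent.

Extra cost ≈ €844.12 per year

Annual demand D = 1,010 × 12 = 12,120.
EOQ = √(2DS/H) = √(2 × 12,120 × 14.6 / 9.7) ≈ 191.01.
Cost at Q* = (D/Q*)S + (Q*/2)H = √(2DSH) ≈ €1,852.80.
Cost at Q = 76: (12,120/76)×14.6 + (76/2)×9.7 = €2,328.32 + €368.60 = €2,696.92.
Excess = €2,696.92 − €1,852.80 = €844.12.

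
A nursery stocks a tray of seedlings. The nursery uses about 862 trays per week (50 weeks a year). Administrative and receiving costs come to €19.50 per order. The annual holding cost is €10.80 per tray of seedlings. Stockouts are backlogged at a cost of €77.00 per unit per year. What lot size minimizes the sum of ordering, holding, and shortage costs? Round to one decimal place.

Q* ≈ 421.3 trays

Annual demand D = 862 × 50 = 43,100.
With planned backorders, Q* = √(2DS/H) · √((H+B)/B).
√(2DS/H) = √(2 × 43,100 × 19.5 / 10.8) = 394.511.
√((H+B)/B) = √((10.8+77)/77) = 1.0678.
Q* ≈ 421.270.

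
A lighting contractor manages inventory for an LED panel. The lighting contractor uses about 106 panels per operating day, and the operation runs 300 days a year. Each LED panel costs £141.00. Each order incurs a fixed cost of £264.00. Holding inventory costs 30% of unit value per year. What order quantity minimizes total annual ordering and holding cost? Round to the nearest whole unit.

Annual demand D = 106 × 300 = 31,800.
Holding cost H = 0.30 × £141.00 = £42.3000 per unit per year.
EOQ = √(2DS / H) = √(2 × 31,800 × 264 / 42.3).
= √(16,790,400 / 42.3) = √396,936.1702 ≈ 630.029.

Q* ≈ 630 panels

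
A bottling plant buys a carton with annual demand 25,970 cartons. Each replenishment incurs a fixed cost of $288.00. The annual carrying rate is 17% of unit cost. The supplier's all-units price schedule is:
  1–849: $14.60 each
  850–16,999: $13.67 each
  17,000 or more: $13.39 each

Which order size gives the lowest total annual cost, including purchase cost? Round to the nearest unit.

Holding cost per unit per year at price C is H = 0.17·C.
Candidates are each tier's EOQ (if it falls in that tier) and each price-break quantity.
Tier 1 ($14.60): EOQ = 2455.0 exceeds tier's upper bound 849, so this tier is dominated.
EOQ at $13.67 = 2537.1 (feasible in tier 2): TC = 25,970×$13.67 + (25,970/2537.1)×288 + (2537.1/2)×0.17×$13.67 = $360,905.88.
EOQ at $13.39 = 2563.5 < 17000, so use break Q=17000: TC = 25,970×$13.39 + (25,970/17000.0)×288 + (17000.0/2)×0.17×$13.39 = $367,526.81.
Lowest total cost is $360,905.88 at Q = 2537.1.

Q* ≈ 2,537 cartons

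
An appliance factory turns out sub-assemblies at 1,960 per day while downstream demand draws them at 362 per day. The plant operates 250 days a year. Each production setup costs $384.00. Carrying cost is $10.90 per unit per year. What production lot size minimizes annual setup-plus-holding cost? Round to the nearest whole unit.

Q* ≈ 2,797 sub-assemblies

Annual demand D = 362 × 250 = 90,500.
Production build-up factor (1 − d/p) = 1 − 362/1,960 = 0.8153.
Q* = √(2DS / (H(1 − d/p))) = √(2 × 90,500 × 384 / (10.9 × 0.8153)).
= √(69,504,000 / 8.8868) ≈ 2796.606.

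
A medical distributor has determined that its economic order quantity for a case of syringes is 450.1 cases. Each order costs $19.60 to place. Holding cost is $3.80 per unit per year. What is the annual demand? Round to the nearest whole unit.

D ≈ 19,639 cases per year

Squaring Q* = √(2DS/H) gives Q*² = 2DS/H.
From Q* = √(2DS/H): D = Q*²H / (2S) = 450.1² × 3.8 / (2 × 19.6) = 19638.827.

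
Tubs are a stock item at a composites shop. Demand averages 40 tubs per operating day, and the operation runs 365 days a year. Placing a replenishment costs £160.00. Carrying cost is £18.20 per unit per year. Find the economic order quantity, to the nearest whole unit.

Q* ≈ 507 tubs

Annual demand D = 40 × 365 = 14,600.
EOQ = √(2DS / H) = √(2 × 14,600 × 160 / 18.2).
= √(4,672,000 / 18.2) = √256,703.2967 ≈ 506.659.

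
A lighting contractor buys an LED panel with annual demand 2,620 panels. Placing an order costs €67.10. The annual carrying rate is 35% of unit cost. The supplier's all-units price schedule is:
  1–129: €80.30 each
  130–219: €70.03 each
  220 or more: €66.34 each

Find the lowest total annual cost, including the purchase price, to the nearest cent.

Holding cost per unit per year at price C is H = 0.35·C.
Candidates are each tier's EOQ (if it falls in that tier) and each price-break quantity.
EOQ at €80.30 = 111.8 (feasible in tier 1): TC = 2,620×€80.30 + (2,620/111.8)×67.1 + (111.8/2)×0.35×€80.30 = €213,529.54.
EOQ at €70.03 = 119.8 < 130, so use break Q=130: TC = 2,620×€70.03 + (2,620/130.0)×67.1 + (130.0/2)×0.35×€70.03 = €186,424.11.
EOQ at €66.34 = 123.1 < 220, so use break Q=220: TC = 2,620×€66.34 + (2,620/220.0)×67.1 + (220.0/2)×0.35×€66.34 = €177,163.99.
Lowest total cost among the candidates is at Q = 220.0.

TC* ≈ €177,163.99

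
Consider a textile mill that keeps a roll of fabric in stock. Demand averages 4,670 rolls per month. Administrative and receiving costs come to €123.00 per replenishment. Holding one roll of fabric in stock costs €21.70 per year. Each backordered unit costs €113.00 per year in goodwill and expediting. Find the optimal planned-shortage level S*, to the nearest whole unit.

Annual demand D = 4,670 × 12 = 56,040.
With planned backorders, Q* = √(2DS/H) · √((H+B)/B).
√(2DS/H) = √(2 × 56,040 × 123 / 21.7) = 797.052.
√((H+B)/B) = √((21.7+113)/113) = 1.0918.
Q* ≈ 870.225.
S* = Q* · H/(H+B) = 870.225 × 21.7/134.7 ≈ 140.192.

S* ≈ 140 rolls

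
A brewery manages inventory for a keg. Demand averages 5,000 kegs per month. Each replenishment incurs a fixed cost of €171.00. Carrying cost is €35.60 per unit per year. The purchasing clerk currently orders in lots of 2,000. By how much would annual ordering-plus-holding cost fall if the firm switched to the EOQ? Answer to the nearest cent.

Extra cost ≈ €13,702.01 per year

Annual demand D = 5,000 × 12 = 60,000.
EOQ = √(2DS/H) = √(2 × 60,000 × 171 / 35.6) ≈ 759.21.
Cost at Q* = (D/Q*)S + (Q*/2)H = √(2DSH) ≈ €27,027.99.
Cost at Q = 2,000: (60,000/2,000)×171 + (2,000/2)×35.6 = €5,130.00 + €35,600.00 = €40,730.00.
Excess = €40,730.00 − €27,027.99 = €13,702.01.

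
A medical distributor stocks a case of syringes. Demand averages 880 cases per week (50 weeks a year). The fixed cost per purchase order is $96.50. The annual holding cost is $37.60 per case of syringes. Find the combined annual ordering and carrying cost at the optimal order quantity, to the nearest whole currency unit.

TC* ≈ $17,869

Annual demand D = 880 × 50 = 44,000.
Q* = √(2DS/H) = √(2 × 44,000 × 96.5 / 37.6) ≈ 475.24.
At Q*, ordering cost (D/Q*)S equals holding cost (Q*/2)H, each = √(DSH/2).
Minimum total = √(2DSH) = √(2 × 44,000 × 96.5 × 37.6) ≈ 17868.945.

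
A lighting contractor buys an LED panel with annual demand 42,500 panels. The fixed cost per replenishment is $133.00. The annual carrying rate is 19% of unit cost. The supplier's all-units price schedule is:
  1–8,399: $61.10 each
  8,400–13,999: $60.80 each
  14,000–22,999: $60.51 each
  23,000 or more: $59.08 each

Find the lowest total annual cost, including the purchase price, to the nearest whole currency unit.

TC* ≈ $2,608,206

Holding cost per unit per year at price C is H = 0.19·C.
For each price level, check whether its EOQ is feasible; otherwise the best quantity at that price is the breakpoint.
EOQ at $61.10 = 986.8 (feasible in tier 1): TC = 42,500×$61.10 + (42,500/986.8)×133 + (986.8/2)×0.19×$61.10 = $2,608,205.99.
EOQ at $60.80 = 989.3 < 8400, so use break Q=8400: TC = 42,500×$60.80 + (42,500/8400.0)×133 + (8400.0/2)×0.19×$60.80 = $2,633,191.32.
EOQ at $60.51 = 991.6 < 14000, so use break Q=14000: TC = 42,500×$60.51 + (42,500/14000.0)×133 + (14000.0/2)×0.19×$60.51 = $2,652,557.05.
EOQ at $59.08 = 1003.5 < 23000, so use break Q=23000: TC = 42,500×$59.08 + (42,500/23000.0)×133 + (23000.0/2)×0.19×$59.08 = $2,640,235.56.
Lowest total cost among the candidates is at Q = 986.8.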